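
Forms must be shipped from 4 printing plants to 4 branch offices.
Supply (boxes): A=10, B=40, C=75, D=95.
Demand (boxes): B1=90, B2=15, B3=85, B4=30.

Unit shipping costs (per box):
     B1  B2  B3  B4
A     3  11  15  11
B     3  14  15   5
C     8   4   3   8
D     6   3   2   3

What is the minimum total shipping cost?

770

One minimum-cost allocation:
  A→B1: 10 × 3 = 30
  B→B1: 40 × 3 = 120
  C→B3: 75 × 3 = 225
  D→B1: 40 × 6 = 240
  D→B2: 15 × 3 = 45
  D→B3: 10 × 2 = 20
  D→B4: 30 × 3 = 90
Total = 30 + 120 + 225 + 240 + 45 + 20 + 90 = 770.
(Supply check: A ships 10; B ships 40; C ships 75; D ships 95.)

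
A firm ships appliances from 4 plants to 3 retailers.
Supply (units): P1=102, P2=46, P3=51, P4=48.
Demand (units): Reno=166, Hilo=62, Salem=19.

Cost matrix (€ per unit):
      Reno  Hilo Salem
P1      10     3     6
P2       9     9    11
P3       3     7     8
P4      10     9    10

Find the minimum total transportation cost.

Optimal allocation:
  P1 to Reno: 21 × €10 = €210
  P1 to Hilo: 62 × €3 = €186
  P1 to Salem: 19 × €6 = €114
  P2 to Reno: 46 × €9 = €414
  P3 to Reno: 51 × €3 = €153
  P4 to Reno: 48 × €10 = €480
Total = 210 + 186 + 114 + 414 + 153 + 480 = €1557.

1557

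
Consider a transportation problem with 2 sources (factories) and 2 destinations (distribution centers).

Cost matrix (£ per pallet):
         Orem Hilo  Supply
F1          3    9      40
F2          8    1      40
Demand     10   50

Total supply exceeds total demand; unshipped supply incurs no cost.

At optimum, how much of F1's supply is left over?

Minimum-cost shipments:
  F1–Orem: 10 pallets
  F1–Hilo: 10 pallets
  F2–Hilo: 40 pallets
Total cost = £160.
F1 ships 20 of its 40, leaving 20.

20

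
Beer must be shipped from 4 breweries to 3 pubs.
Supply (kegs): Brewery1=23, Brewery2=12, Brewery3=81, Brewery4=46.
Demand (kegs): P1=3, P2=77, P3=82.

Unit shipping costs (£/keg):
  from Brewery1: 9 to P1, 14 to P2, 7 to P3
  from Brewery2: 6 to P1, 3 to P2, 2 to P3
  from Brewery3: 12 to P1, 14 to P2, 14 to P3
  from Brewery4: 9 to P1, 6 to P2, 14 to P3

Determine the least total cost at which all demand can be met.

1589

Optimal allocation:
  Brewery1–P3: 23 × £7 = £161
  Brewery2–P3: 12 × £2 = £24
  Brewery3–P1: 3 × £12 = £36
  Brewery3–P2: 31 × £14 = £434
  Brewery3–P3: 47 × £14 = £658
  Brewery4–P2: 46 × £6 = £276
Total = 161 + 24 + 36 + 434 + 658 + 276 = £1589.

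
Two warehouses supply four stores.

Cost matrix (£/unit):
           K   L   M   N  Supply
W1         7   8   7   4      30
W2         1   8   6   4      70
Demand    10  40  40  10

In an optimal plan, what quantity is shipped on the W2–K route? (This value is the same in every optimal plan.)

10

The minimum-cost plan:
  W1–L: 30 × £8 = £240
  W2–K: 10 × £1 = £10
  W2–L: 10 × £8 = £80
  W2–M: 40 × £6 = £240
  W2–N: 10 × £4 = £40
Total cost = £610.
So W2→K carries 10 units.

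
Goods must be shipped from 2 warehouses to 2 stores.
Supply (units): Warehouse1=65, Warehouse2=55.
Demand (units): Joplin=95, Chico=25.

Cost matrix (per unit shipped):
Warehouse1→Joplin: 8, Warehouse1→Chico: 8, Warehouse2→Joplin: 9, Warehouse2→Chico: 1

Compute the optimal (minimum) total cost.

Optimal allocation:
  Warehouse1 to Joplin: 65 × 8 = 520
  Warehouse2 to Joplin: 30 × 9 = 270
  Warehouse2 to Chico: 25 × 1 = 25
Total = 520 + 270 + 25 = 815.
(Supply check: Warehouse1 ships 65; Warehouse2 ships 55.)

815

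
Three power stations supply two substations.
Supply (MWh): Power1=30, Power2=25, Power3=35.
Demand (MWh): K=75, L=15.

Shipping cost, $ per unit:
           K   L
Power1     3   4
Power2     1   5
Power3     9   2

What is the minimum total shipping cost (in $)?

One minimum-cost allocation:
  Power1→K: 30 × $3 = $90
  Power2→K: 25 × $1 = $25
  Power3→K: 20 × $9 = $180
  Power3→L: 15 × $2 = $30
Total = 90 + 25 + 180 + 30 = $325.
(Supply check: Power1 ships 30; Power2 ships 25; Power3 ships 35.)

325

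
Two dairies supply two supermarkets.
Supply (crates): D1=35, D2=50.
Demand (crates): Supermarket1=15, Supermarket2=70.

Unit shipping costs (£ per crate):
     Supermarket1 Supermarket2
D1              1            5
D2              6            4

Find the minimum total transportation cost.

315

An optimal shipping plan:
  D1 to Supermarket1: 15 crates
  D1 to Supermarket2: 20 crates
  D2 to Supermarket2: 50 crates
Total cost = £315.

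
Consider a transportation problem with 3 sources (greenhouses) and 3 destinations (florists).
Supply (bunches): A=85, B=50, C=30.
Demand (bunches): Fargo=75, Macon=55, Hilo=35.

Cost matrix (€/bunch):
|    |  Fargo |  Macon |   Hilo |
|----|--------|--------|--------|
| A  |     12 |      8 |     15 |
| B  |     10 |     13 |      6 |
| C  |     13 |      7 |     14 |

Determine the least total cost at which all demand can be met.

1490

One minimum-cost allocation:
  A→Fargo: 60 × €12 = €720
  A→Macon: 25 × €8 = €200
  B→Fargo: 15 × €10 = €150
  B→Hilo: 35 × €6 = €210
  C→Macon: 30 × €7 = €210
Total = 720 + 200 + 150 + 210 + 210 = €1490.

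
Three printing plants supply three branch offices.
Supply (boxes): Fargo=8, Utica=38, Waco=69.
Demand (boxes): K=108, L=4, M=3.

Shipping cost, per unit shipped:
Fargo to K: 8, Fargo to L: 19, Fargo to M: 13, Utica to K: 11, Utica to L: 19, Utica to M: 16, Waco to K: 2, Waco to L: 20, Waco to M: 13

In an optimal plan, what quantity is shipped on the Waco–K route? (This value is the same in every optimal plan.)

69

Solving gives:
  Fargo–K: 5 boxes
  Fargo–M: 3 boxes
  Utica–K: 34 boxes
  Utica–L: 4 boxes
  Waco–K: 69 boxes
Total cost = 667.
So Waco→K carries 69 boxes.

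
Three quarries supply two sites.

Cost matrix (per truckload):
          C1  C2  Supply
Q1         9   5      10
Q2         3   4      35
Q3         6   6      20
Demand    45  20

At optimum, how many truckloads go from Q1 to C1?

0

Optimal shipments:
  Q1->C2: 10 × 5 = 50
  Q2->C1: 35 × 3 = 105
  Q3->C1: 10 × 6 = 60
  Q3->C2: 10 × 6 = 60
Total cost = 275.
The route Q1→C1 is not used.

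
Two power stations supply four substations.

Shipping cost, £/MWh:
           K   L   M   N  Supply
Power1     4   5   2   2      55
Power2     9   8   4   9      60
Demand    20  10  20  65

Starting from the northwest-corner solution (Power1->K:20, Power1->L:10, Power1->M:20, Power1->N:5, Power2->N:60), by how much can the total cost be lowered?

180

Current plan cost = 20·4 + 10·5 + 20·2 + 5·2 + 60·9 = £720.
Optimal plan:
  Power1→N: 55 × £2 = £110
  Power2→K: 20 × £9 = £180
  Power2→L: 10 × £8 = £80
  Power2→M: 20 × £4 = £80
  Power2→N: 10 × £9 = £90
Optimal cost = £540.
Saving = 720 − 540 = £180.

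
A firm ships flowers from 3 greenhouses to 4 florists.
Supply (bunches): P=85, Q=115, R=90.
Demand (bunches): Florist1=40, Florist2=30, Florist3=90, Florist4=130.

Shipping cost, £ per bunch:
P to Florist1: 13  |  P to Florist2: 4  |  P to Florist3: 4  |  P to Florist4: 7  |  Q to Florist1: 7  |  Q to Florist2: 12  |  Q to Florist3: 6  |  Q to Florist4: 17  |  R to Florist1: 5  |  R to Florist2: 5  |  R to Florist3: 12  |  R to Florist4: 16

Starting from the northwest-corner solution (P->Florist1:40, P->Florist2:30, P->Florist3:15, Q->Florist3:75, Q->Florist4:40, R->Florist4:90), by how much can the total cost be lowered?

1040

Current plan cost = 40·13 + 30·4 + 15·4 + 75·6 + 40·17 + 90·16 = £3270.
Optimal plan:
  P→Florist4: 85 × £7 = £595
  Q→Florist3: 90 × £6 = £540
  Q→Florist4: 25 × £17 = £425
  R→Florist1: 40 × £5 = £200
  R→Florist2: 30 × £5 = £150
  R→Florist4: 20 × £16 = £320
Optimal cost = £2230.
Saving = 3270 − 2230 = £1040.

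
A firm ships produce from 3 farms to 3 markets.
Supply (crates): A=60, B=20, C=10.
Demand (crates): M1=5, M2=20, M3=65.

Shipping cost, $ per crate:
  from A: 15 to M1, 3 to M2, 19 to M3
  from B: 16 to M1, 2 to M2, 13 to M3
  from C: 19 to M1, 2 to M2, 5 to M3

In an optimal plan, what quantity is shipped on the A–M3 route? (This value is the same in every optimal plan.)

35

Optimal shipments:
  A–M1: 5 × $15 = $75
  A–M2: 20 × $3 = $60
  A–M3: 35 × $19 = $665
  B–M3: 20 × $13 = $260
  C–M3: 10 × $5 = $50
Total cost = $1110.
So A→M3 carries 35 crates.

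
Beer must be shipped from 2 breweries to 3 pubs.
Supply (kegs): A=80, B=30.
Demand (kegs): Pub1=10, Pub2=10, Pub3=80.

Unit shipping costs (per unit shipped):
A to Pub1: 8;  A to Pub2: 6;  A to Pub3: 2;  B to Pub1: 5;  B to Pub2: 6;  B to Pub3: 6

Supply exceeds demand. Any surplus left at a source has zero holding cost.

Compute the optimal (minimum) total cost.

270

A cheapest plan:
  A to Pub3: 80 × 2 = 160
  B to Pub1: 10 × 5 = 50
  B to Pub2: 10 × 6 = 60
Total = 160 + 50 + 60 = 270.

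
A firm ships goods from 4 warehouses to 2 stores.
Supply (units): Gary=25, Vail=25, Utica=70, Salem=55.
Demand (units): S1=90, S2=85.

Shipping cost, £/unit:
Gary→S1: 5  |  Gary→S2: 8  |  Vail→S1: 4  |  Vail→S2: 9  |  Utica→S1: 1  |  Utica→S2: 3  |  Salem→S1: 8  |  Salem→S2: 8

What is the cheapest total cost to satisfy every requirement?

A cheapest plan:
  Gary to S1: 25 × £5 = £125
  Vail to S1: 25 × £4 = £100
  Utica to S1: 40 × £1 = £40
  Utica to S2: 30 × £3 = £90
  Salem to S2: 55 × £8 = £440
Total = 125 + 100 + 40 + 90 + 440 = £795.
(Supply check: Gary ships 25; Vail ships 25; Utica ships 70; Salem ships 55.)

795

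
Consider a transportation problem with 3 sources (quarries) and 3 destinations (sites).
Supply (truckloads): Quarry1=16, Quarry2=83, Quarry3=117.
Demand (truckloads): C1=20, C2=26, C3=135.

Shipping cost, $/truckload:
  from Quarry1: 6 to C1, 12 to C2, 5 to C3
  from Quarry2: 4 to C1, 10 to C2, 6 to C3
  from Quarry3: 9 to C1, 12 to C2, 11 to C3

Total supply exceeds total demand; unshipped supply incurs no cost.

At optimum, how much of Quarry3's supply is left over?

An optimal plan:
  Quarry1–C3: 16 truckloads
  Quarry2–C1: 20 truckloads
  Quarry2–C3: 63 truckloads
  Quarry3–C2: 26 truckloads
  Quarry3–C3: 56 truckloads
Total cost = $1466.
Quarry3 ships 82 of its 117, leaving 35.

35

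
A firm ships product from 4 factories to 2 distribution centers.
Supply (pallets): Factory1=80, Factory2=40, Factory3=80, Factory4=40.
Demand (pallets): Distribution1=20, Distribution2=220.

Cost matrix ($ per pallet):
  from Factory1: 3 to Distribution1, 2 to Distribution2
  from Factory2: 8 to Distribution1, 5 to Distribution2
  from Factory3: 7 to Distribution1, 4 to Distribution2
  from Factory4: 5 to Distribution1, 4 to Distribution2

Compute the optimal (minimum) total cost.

Optimal allocation:
  Factory1–Distribution1: 20 × $3 = $60
  Factory1–Distribution2: 60 × $2 = $120
  Factory2–Distribution2: 40 × $5 = $200
  Factory3–Distribution2: 80 × $4 = $320
  Factory4–Distribution2: 40 × $4 = $160
Total = 60 + 120 + 200 + 320 + 160 = $860.

860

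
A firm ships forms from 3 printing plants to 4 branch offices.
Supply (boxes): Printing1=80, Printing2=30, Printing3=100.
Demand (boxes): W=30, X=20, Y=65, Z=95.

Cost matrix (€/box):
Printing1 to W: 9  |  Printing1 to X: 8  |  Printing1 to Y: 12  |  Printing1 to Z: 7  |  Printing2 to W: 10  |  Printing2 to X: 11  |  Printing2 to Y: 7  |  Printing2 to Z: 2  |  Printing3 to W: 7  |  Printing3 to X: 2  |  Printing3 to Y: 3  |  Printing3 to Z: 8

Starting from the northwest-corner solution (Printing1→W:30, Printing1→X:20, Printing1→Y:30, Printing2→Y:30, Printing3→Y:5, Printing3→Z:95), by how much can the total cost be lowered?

785

Current plan cost = 30·9 + 20·8 + 30·12 + 30·7 + 5·3 + 95·8 = €1775.
Optimal plan:
  Printing1→W: 15 × €9 = €135
  Printing1→Z: 65 × €7 = €455
  Printing2→Z: 30 × €2 = €60
  Printing3→W: 15 × €7 = €105
  Printing3→X: 20 × €2 = €40
  Printing3→Y: 65 × €3 = €195
Optimal cost = €990.
Saving = 1775 − 990 = €785.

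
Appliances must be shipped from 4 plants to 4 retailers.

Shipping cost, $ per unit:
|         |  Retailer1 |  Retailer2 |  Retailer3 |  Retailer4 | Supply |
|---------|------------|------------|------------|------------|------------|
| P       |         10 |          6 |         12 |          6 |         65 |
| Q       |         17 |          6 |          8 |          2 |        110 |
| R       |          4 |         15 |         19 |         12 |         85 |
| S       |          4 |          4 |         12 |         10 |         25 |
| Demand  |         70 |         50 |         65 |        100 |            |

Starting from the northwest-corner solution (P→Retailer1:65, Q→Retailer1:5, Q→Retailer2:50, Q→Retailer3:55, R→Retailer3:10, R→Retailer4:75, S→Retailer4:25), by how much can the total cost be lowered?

Current plan cost = 65·10 + 5·17 + 50·6 + 55·8 + 10·19 + 75·12 + 25·10 = $2815.
Optimal plan:
  P to Retailer2: 25 × $6 = $150
  P to Retailer3: 40 × $12 = $480
  Q to Retailer3: 25 × $8 = $200
  Q to Retailer4: 85 × $2 = $170
  R to Retailer1: 70 × $4 = $280
  R to Retailer4: 15 × $12 = $180
  S to Retailer2: 25 × $4 = $100
Optimal cost = $1560.
Saving = 2815 − 1560 = $1255.

1255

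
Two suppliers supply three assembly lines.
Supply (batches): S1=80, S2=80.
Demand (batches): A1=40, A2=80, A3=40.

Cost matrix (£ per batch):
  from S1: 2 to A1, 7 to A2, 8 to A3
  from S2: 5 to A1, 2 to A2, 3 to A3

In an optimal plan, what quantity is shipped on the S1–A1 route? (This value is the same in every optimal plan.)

Optimal shipments:
  S1→A1: 40 × £2 = £80
  S1→A3: 40 × £8 = £320
  S2→A2: 80 × £2 = £160
Total cost = £560.
So S1→A1 carries 40 batches.

40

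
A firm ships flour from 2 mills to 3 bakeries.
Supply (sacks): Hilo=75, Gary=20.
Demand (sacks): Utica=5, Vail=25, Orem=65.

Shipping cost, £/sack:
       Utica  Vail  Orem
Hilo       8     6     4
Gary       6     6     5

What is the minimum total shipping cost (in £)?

A cheapest plan:
  Hilo–Vail: 10 × £6 = £60
  Hilo–Orem: 65 × £4 = £260
  Gary–Utica: 5 × £6 = £30
  Gary–Vail: 15 × £6 = £90
Total = 60 + 260 + 30 + 90 = £440.
(Supply check: Hilo ships 75; Gary ships 20.)

440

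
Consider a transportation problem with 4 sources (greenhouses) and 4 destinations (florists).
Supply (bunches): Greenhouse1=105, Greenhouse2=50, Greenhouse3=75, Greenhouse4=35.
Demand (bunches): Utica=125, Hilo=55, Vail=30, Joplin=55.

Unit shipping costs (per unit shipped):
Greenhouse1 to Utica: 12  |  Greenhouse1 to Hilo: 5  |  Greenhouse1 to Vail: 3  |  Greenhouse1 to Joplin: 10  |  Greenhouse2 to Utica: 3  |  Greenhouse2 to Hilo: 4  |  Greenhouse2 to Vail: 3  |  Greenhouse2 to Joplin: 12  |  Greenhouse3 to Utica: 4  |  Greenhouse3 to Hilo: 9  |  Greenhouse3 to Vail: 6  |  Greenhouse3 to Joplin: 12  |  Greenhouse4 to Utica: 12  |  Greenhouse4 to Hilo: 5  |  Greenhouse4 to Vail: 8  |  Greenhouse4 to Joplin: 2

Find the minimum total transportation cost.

1085

One minimum-cost allocation:
  Greenhouse1->Hilo: 55 × 5 = 275
  Greenhouse1->Vail: 30 × 3 = 90
  Greenhouse1->Joplin: 20 × 10 = 200
  Greenhouse2->Utica: 50 × 3 = 150
  Greenhouse3->Utica: 75 × 4 = 300
  Greenhouse4->Joplin: 35 × 2 = 70
Total = 275 + 90 + 200 + 150 + 300 + 70 = 1085.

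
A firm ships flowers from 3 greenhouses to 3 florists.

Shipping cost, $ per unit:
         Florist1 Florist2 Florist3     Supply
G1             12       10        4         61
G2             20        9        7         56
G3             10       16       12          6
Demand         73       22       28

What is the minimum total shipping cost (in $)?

A cheapest plan:
  G1–Florist1: 61 bunches
  G2–Florist1: 6 bunches
  G2–Florist2: 22 bunches
  G2–Florist3: 28 bunches
  G3–Florist1: 6 bunches
Total cost = $1306.
(Supply check: G1 ships 61; G2 ships 56; G3 ships 6.)

1306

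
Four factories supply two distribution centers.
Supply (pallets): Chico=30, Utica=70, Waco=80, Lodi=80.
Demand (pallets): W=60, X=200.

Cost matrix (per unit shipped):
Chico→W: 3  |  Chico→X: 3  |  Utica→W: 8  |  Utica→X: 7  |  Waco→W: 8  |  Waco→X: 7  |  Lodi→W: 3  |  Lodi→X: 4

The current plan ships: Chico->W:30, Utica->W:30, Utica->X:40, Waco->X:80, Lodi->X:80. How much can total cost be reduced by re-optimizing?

90

Current plan cost = 30·3 + 30·8 + 40·7 + 80·7 + 80·4 = 1490.
Optimal plan:
  Chico→X: 30 × 3 = 90
  Utica→X: 70 × 7 = 490
  Waco→X: 80 × 7 = 560
  Lodi→W: 60 × 3 = 180
  Lodi→X: 20 × 4 = 80
Optimal cost = 1400.
Saving = 1490 − 1400 = 90.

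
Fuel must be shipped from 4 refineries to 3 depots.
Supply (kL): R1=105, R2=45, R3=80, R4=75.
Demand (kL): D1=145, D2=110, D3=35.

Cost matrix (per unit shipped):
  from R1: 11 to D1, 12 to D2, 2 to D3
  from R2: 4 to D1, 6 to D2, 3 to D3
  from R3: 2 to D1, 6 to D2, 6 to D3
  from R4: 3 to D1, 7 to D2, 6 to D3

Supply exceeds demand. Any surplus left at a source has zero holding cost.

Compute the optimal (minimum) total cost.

1425

Optimal allocation:
  R1–D2: 55 kL
  R1–D3: 35 kL
  R2–D2: 45 kL
  R3–D1: 70 kL
  R3–D2: 10 kL
  R4–D1: 75 kL
Total cost = 1425.
(Supply check: R1 ships 90; R2 ships 45; R3 ships 80; R4 ships 75.)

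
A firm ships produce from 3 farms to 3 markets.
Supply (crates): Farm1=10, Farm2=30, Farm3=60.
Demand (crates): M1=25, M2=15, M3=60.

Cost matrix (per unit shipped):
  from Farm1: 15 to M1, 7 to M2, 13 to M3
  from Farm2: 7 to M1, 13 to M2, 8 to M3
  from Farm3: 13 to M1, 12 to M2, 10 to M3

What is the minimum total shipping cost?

One minimum-cost allocation:
  Farm1→M2: 10 × 7 = 70
  Farm2→M1: 25 × 7 = 175
  Farm2→M3: 5 × 8 = 40
  Farm3→M2: 5 × 12 = 60
  Farm3→M3: 55 × 10 = 550
Total = 70 + 175 + 40 + 60 + 550 = 895.

895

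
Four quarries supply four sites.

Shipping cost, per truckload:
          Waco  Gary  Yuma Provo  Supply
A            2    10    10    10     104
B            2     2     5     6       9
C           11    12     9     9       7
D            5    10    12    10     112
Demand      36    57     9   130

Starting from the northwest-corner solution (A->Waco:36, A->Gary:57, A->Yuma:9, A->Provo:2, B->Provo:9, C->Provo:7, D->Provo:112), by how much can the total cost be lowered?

Current plan cost = 36·2 + 57·10 + 9·10 + 2·10 + 9·6 + 7·9 + 112·10 = 1989.
Optimal plan:
  A to Waco: 36 truckloads
  A to Gary: 48 truckloads
  A to Yuma: 2 truckloads
  A to Provo: 18 truckloads
  B to Gary: 9 truckloads
  C to Yuma: 7 truckloads
  D to Provo: 112 truckloads
Optimal cost = 1953.
Saving = 1989 − 1953 = 36.

36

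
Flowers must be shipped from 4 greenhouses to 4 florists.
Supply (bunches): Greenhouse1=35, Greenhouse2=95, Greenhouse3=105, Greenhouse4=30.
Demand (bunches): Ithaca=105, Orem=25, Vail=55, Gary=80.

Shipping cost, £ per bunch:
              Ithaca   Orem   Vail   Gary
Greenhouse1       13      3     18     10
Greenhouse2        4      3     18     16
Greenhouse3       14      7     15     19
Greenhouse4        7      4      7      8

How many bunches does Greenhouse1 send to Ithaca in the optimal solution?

The minimum-cost plan:
  Greenhouse1 to Gary: 35 × £10 = £350
  Greenhouse2 to Ithaca: 95 × £4 = £380
  Greenhouse3 to Ithaca: 10 × £14 = £140
  Greenhouse3 to Orem: 25 × £7 = £175
  Greenhouse3 to Vail: 55 × £15 = £825
  Greenhouse3 to Gary: 15 × £19 = £285
  Greenhouse4 to Gary: 30 × £8 = £240
Total cost = £2395.
The route Greenhouse1→Ithaca is not used.

0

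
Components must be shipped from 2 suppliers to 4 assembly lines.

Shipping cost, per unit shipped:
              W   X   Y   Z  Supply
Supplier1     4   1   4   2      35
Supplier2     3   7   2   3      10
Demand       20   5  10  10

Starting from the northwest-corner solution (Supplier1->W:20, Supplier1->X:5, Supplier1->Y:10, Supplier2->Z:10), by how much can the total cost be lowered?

Current plan cost = 20·4 + 5·1 + 10·4 + 10·3 = 155.
Optimal plan:
  Supplier1–W: 20 × 4 = 80
  Supplier1–X: 5 × 1 = 5
  Supplier1–Z: 10 × 2 = 20
  Supplier2–Y: 10 × 2 = 20
Optimal cost = 125.
Saving = 155 − 125 = 30.

30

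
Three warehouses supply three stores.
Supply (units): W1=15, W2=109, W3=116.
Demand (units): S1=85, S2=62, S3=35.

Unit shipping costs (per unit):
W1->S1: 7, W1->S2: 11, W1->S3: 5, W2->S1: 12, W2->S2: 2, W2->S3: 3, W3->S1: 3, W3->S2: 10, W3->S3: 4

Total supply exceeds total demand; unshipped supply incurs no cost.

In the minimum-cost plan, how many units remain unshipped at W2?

12

Minimum-cost shipments:
  W2 to S2: 62 × 2 = 124
  W2 to S3: 35 × 3 = 105
  W3 to S1: 85 × 3 = 255
Total cost = 484.
W2 ships 97 of its 109, leaving 12.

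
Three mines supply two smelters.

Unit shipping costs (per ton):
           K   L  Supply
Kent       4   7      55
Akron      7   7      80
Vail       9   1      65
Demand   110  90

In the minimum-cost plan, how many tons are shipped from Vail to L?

65

Optimal shipments:
  Kent–K: 55 × 4 = 220
  Akron–K: 55 × 7 = 385
  Akron–L: 25 × 7 = 175
  Vail–L: 65 × 1 = 65
Total cost = 845.
So Vail→L carries 65 tons.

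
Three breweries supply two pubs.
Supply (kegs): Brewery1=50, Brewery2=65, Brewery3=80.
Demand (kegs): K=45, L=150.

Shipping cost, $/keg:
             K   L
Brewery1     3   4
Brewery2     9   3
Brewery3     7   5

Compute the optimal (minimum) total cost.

750

Optimal allocation:
  Brewery1→K: 45 × $3 = $135
  Brewery1→L: 5 × $4 = $20
  Brewery2→L: 65 × $3 = $195
  Brewery3→L: 80 × $5 = $400
Total = 135 + 20 + 195 + 400 = $750.
(Supply check: Brewery1 ships 50; Brewery2 ships 65; Brewery3 ships 80.)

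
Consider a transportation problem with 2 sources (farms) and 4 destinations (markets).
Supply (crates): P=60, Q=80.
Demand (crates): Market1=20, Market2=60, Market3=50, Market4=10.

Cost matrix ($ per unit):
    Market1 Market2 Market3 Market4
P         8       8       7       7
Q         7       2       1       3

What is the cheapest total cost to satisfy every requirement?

580

Optimal allocation:
  P to Market1: 20 × $8 = $160
  P to Market2: 30 × $8 = $240
  P to Market4: 10 × $7 = $70
  Q to Market2: 30 × $2 = $60
  Q to Market3: 50 × $1 = $50
Total = 160 + 240 + 70 + 60 + 50 = $580.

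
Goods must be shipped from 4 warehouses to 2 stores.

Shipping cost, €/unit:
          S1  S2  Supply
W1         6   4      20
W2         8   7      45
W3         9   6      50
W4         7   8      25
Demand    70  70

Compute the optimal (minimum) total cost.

A cheapest plan:
  W1 to S2: 20 × €4 = €80
  W2 to S1: 45 × €8 = €360
  W3 to S2: 50 × €6 = €300
  W4 to S1: 25 × €7 = €175
Total = 80 + 360 + 300 + 175 = €915.
(Supply check: W1 ships 20; W2 ships 45; W3 ships 50; W4 ships 25.)

915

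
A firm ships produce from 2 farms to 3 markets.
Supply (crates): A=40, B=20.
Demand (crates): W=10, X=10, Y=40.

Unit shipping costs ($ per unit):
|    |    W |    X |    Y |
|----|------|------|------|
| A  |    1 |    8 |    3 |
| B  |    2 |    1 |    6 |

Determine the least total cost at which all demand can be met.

A cheapest plan:
  A to Y: 40 crates
  B to W: 10 crates
  B to X: 10 crates
Total cost = $150.

150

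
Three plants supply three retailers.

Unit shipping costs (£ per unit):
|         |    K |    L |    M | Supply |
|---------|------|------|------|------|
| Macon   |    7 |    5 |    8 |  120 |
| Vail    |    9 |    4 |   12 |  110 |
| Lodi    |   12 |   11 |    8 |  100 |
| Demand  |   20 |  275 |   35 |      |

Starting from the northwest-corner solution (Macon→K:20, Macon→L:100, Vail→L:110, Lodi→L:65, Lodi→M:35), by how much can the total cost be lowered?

Current plan cost = 20·7 + 100·5 + 110·4 + 65·11 + 35·8 = £2075.
Optimal plan:
  Macon->L: 120 units
  Vail->L: 110 units
  Lodi->K: 20 units
  Lodi->L: 45 units
  Lodi->M: 35 units
Optimal cost = £2055.
Saving = 2075 − 2055 = £20.

20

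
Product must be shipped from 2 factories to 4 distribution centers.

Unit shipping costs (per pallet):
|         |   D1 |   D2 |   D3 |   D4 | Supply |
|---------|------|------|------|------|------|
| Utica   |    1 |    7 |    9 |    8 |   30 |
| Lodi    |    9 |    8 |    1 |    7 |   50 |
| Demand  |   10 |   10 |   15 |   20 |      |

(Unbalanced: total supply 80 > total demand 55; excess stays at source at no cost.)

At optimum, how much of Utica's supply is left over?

10

Minimum-cost shipments:
  Utica->D1: 10 × 1 = 10
  Utica->D2: 10 × 7 = 70
  Lodi->D3: 15 × 1 = 15
  Lodi->D4: 20 × 7 = 140
Total cost = 235.
Utica ships 20 of its 30, leaving 10.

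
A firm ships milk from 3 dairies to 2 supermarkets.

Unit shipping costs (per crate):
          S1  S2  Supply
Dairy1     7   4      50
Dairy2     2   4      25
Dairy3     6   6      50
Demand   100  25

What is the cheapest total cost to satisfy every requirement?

625

One minimum-cost allocation:
  Dairy1→S1: 25 × 7 = 175
  Dairy1→S2: 25 × 4 = 100
  Dairy2→S1: 25 × 2 = 50
  Dairy3→S1: 50 × 6 = 300
Total = 175 + 100 + 50 + 300 = 625.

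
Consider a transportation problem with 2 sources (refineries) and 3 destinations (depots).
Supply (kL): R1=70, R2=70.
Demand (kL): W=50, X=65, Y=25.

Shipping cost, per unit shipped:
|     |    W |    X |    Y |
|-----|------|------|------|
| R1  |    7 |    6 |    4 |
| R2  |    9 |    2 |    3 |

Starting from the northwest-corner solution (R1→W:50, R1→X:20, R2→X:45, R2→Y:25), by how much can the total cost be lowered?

60

Current plan cost = 50·7 + 20·6 + 45·2 + 25·3 = 635.
Optimal plan:
  R1->W: 50 × 7 = 350
  R1->Y: 20 × 4 = 80
  R2->X: 65 × 2 = 130
  R2->Y: 5 × 3 = 15
Optimal cost = 575.
Saving = 635 − 575 = 60.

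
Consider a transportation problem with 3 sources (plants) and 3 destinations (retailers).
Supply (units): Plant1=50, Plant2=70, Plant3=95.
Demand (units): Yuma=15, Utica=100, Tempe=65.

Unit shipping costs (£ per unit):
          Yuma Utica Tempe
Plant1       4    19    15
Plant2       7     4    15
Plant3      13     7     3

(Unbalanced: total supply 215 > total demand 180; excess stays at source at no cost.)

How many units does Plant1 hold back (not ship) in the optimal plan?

Minimum-cost shipments:
  Plant1→Yuma: 15 units
  Plant2→Utica: 70 units
  Plant3→Utica: 30 units
  Plant3→Tempe: 65 units
Total cost = £745.
Plant1 ships 15 of its 50, leaving 35.

35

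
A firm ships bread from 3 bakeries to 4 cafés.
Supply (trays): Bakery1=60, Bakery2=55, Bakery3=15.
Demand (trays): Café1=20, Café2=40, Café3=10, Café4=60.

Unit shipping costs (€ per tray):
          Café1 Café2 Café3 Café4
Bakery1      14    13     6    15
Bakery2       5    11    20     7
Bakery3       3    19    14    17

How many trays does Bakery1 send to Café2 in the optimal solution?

Optimal shipments:
  Bakery1 to Café2: 40 trays
  Bakery1 to Café3: 10 trays
  Bakery1 to Café4: 10 trays
  Bakery2 to Café1: 5 trays
  Bakery2 to Café4: 50 trays
  Bakery3 to Café1: 15 trays
Total cost = €1150.
So Bakery1→Café2 carries 40 trays.

40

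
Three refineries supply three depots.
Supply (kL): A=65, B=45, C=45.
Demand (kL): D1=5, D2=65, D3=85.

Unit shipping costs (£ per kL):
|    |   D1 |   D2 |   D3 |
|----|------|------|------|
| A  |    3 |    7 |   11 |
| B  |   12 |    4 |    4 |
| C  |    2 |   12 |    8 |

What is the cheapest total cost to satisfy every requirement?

A cheapest plan:
  A–D2: 65 × £7 = £455
  B–D3: 45 × £4 = £180
  C–D1: 5 × £2 = £10
  C–D3: 40 × £8 = £320
Total = 455 + 180 + 10 + 320 = £965.

965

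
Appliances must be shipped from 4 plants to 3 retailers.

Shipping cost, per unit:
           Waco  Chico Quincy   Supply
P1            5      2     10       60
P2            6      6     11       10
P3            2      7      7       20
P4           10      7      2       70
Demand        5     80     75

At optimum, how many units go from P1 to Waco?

0

Solving gives:
  P1→Chico: 60 × 2 = 120
  P2→Chico: 10 × 6 = 60
  P3→Waco: 5 × 2 = 10
  P3→Chico: 10 × 7 = 70
  P3→Quincy: 5 × 7 = 35
  P4→Quincy: 70 × 2 = 140
Total cost = 435.
The route P1→Waco is not used.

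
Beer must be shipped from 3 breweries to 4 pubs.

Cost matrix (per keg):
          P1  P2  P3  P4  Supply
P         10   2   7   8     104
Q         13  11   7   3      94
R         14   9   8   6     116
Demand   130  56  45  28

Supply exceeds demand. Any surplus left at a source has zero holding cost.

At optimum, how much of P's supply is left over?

An optimal plan:
  P to P1: 48 × 10 = 480
  P to P2: 56 × 2 = 112
  Q to P1: 66 × 13 = 858
  Q to P4: 28 × 3 = 84
  R to P1: 16 × 14 = 224
  R to P3: 45 × 8 = 360
Total cost = 2118.
P ships 104 of its 104, leaving 0.

0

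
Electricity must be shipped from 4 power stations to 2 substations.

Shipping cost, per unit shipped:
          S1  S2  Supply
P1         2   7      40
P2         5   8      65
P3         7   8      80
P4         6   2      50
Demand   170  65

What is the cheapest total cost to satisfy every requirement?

Optimal allocation:
  P1–S1: 40 × 2 = 80
  P2–S1: 65 × 5 = 325
  P3–S1: 65 × 7 = 455
  P3–S2: 15 × 8 = 120
  P4–S2: 50 × 2 = 100
Total = 80 + 325 + 455 + 120 + 100 = 1080.
(Supply check: P1 ships 40; P2 ships 65; P3 ships 80; P4 ships 50.)

1080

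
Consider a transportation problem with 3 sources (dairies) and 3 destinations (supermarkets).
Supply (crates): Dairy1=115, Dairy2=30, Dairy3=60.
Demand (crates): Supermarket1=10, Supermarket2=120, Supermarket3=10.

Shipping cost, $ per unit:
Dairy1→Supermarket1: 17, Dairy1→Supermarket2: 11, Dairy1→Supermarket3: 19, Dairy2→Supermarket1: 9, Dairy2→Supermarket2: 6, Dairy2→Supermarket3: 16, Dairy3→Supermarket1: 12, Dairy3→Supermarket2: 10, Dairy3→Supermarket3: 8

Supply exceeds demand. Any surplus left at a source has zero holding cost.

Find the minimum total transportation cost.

An optimal shipping plan:
  Dairy1->Supermarket2: 50 × $11 = $550
  Dairy2->Supermarket2: 30 × $6 = $180
  Dairy3->Supermarket1: 10 × $12 = $120
  Dairy3->Supermarket2: 40 × $10 = $400
  Dairy3->Supermarket3: 10 × $8 = $80
Total = 550 + 180 + 120 + 400 + 80 = $1330.

1330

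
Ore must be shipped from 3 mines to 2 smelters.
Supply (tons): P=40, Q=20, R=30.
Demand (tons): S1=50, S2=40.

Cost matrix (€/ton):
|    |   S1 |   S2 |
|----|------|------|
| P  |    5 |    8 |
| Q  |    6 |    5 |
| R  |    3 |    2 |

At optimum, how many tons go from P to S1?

The minimum-cost plan:
  P to S1: 40 × €5 = €200
  Q to S1: 10 × €6 = €60
  Q to S2: 10 × €5 = €50
  R to S2: 30 × €2 = €60
Total cost = €370.
So P→S1 carries 40 tons.

40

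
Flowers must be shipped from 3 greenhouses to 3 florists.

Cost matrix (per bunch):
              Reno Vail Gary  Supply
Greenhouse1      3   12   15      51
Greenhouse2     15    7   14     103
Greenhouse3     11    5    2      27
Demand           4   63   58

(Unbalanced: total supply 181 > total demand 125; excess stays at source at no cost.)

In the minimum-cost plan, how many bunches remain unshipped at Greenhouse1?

Minimum-cost shipments:
  Greenhouse1->Reno: 4 × 3 = 12
  Greenhouse2->Vail: 63 × 7 = 441
  Greenhouse2->Gary: 31 × 14 = 434
  Greenhouse3->Gary: 27 × 2 = 54
Total cost = 941.
Greenhouse1 ships 4 of its 51, leaving 47.

47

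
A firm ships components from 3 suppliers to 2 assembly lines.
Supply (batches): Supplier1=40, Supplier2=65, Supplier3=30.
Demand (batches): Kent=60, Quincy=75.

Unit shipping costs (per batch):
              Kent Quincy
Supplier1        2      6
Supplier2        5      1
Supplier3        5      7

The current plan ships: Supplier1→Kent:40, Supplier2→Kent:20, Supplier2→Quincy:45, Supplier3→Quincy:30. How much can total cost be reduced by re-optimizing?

Current plan cost = 40·2 + 20·5 + 45·1 + 30·7 = 435.
Optimal plan:
  Supplier1→Kent: 40 × 2 = 80
  Supplier2→Quincy: 65 × 1 = 65
  Supplier3→Kent: 20 × 5 = 100
  Supplier3→Quincy: 10 × 7 = 70
Optimal cost = 315.
Saving = 435 − 315 = 120.

120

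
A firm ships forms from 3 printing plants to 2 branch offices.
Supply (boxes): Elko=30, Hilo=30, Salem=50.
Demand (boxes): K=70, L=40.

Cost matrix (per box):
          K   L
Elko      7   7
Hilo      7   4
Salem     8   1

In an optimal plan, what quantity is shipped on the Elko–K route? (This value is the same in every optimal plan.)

30

Optimal shipments:
  Elko→K: 30 × 7 = 210
  Hilo→K: 30 × 7 = 210
  Salem→K: 10 × 8 = 80
  Salem→L: 40 × 1 = 40
Total cost = 540.
So Elko→K carries 30 boxes.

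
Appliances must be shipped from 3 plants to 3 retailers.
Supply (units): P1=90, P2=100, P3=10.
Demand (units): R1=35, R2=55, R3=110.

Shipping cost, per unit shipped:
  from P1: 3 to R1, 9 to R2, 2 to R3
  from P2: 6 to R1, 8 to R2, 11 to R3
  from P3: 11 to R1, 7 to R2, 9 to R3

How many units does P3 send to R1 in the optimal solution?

The minimum-cost plan:
  P1–R3: 90 × 2 = 180
  P2–R1: 35 × 6 = 210
  P2–R2: 55 × 8 = 440
  P2–R3: 10 × 11 = 110
  P3–R3: 10 × 9 = 90
Total cost = 1030.
The route P3→R1 is not used.

0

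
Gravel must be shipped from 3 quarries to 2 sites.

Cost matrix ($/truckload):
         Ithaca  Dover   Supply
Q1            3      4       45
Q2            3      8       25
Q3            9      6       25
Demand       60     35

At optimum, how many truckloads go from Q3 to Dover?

25

Solving gives:
  Q1→Ithaca: 35 × $3 = $105
  Q1→Dover: 10 × $4 = $40
  Q2→Ithaca: 25 × $3 = $75
  Q3→Dover: 25 × $6 = $150
Total cost = $370.
So Q3→Dover carries 25 truckloads.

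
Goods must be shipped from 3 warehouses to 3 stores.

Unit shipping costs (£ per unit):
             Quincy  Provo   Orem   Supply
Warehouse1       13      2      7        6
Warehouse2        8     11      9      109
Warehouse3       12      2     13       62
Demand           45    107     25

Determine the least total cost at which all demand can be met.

An optimal shipping plan:
  Warehouse1–Provo: 6 × £2 = £12
  Warehouse2–Quincy: 45 × £8 = £360
  Warehouse2–Provo: 39 × £11 = £429
  Warehouse2–Orem: 25 × £9 = £225
  Warehouse3–Provo: 62 × £2 = £124
Total = 12 + 360 + 429 + 225 + 124 = £1150.

1150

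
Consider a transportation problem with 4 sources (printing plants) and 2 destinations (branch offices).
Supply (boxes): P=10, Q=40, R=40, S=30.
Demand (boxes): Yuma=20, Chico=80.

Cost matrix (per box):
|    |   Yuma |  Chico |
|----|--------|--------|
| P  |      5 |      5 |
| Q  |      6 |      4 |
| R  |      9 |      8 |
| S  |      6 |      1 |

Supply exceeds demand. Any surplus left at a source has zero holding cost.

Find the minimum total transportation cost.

Optimal allocation:
  P->Yuma: 10 × 5 = 50
  Q->Chico: 40 × 4 = 160
  R->Yuma: 10 × 9 = 90
  R->Chico: 10 × 8 = 80
  S->Chico: 30 × 1 = 30
Total = 50 + 160 + 90 + 80 + 30 = 410.

410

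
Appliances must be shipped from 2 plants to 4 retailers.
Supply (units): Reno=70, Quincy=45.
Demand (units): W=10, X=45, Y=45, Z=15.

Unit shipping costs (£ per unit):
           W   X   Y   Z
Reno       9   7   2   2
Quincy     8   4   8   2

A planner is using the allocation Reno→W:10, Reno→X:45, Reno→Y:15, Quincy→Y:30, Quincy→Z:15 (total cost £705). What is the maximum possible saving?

Current plan cost = 10·9 + 45·7 + 15·2 + 30·8 + 15·2 = £705.
Optimal plan:
  Reno–W: 10 units
  Reno–Y: 45 units
  Reno–Z: 15 units
  Quincy–X: 45 units
Optimal cost = £390.
Saving = 705 − 390 = £315.

315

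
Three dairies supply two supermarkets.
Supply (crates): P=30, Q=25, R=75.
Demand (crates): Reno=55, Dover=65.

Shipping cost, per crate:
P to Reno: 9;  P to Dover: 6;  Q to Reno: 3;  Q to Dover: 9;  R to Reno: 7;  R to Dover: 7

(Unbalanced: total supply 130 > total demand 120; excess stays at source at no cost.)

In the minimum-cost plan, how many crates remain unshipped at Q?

An optimal plan:
  P to Dover: 30 × 6 = 180
  Q to Reno: 25 × 3 = 75
  R to Reno: 30 × 7 = 210
  R to Dover: 35 × 7 = 245
Total cost = 710.
Q ships 25 of its 25, leaving 0.

0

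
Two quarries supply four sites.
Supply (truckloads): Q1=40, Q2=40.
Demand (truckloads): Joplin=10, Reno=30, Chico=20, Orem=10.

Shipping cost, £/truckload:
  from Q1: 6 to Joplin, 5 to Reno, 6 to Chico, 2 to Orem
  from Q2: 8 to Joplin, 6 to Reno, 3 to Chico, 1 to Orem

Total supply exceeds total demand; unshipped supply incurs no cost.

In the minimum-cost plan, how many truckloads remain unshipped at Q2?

10

Minimum-cost shipments:
  Q1→Joplin: 10 × £6 = £60
  Q1→Reno: 30 × £5 = £150
  Q2→Chico: 20 × £3 = £60
  Q2→Orem: 10 × £1 = £10
Total cost = £280.
Q2 ships 30 of its 40, leaving 10.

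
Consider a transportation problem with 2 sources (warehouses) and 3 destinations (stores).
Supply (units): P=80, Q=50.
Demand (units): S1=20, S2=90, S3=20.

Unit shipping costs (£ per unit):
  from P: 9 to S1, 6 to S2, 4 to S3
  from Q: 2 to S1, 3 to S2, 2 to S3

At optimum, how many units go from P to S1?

0

Optimal shipments:
  P→S2: 60 units
  P→S3: 20 units
  Q→S1: 20 units
  Q→S2: 30 units
Total cost = £570.
The route P→S1 is not used.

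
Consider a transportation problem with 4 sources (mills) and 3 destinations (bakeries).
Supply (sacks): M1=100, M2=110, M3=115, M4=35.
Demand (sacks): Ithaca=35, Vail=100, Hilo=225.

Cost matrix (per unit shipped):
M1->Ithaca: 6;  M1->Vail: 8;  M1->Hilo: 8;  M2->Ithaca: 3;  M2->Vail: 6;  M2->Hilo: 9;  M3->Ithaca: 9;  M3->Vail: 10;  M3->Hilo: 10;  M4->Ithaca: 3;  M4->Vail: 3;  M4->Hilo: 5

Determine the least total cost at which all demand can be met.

Optimal allocation:
  M1–Hilo: 100 × 8 = 800
  M2–Ithaca: 35 × 3 = 105
  M2–Vail: 75 × 6 = 450
  M3–Hilo: 115 × 10 = 1150
  M4–Vail: 25 × 3 = 75
  M4–Hilo: 10 × 5 = 50
Total = 800 + 105 + 450 + 1150 + 75 + 50 = 2630.
(Supply check: M1 ships 100; M2 ships 110; M3 ships 115; M4 ships 35.)

2630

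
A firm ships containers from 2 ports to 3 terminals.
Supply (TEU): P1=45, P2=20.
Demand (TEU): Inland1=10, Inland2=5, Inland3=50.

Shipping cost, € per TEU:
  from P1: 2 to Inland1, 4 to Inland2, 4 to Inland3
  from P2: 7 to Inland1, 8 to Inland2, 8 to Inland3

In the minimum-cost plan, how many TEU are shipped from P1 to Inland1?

Solving gives:
  P1 to Inland1: 10 TEU
  P1 to Inland2: 5 TEU
  P1 to Inland3: 30 TEU
  P2 to Inland3: 20 TEU
Total cost = €320.
So P1→Inland1 carries 10 TEU.

10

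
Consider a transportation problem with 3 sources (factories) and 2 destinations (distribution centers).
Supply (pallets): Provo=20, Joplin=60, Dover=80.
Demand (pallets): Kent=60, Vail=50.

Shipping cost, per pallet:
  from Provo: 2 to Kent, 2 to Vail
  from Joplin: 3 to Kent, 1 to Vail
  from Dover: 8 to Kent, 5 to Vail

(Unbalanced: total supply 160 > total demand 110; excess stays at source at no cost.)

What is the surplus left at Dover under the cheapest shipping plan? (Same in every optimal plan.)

50

An optimal plan:
  Provo–Kent: 20 × 2 = 40
  Joplin–Kent: 40 × 3 = 120
  Joplin–Vail: 20 × 1 = 20
  Dover–Vail: 30 × 5 = 150
Total cost = 330.
Dover ships 30 of its 80, leaving 50.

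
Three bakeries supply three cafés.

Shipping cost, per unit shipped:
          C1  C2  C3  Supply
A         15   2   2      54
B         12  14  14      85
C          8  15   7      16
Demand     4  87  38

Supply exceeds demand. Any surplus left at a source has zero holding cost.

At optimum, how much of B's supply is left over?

26

An optimal plan:
  A->C2: 54 × 2 = 108
  B->C1: 4 × 12 = 48
  B->C2: 33 × 14 = 462
  B->C3: 22 × 14 = 308
  C->C3: 16 × 7 = 112
Total cost = 1038.
B ships 59 of its 85, leaving 26.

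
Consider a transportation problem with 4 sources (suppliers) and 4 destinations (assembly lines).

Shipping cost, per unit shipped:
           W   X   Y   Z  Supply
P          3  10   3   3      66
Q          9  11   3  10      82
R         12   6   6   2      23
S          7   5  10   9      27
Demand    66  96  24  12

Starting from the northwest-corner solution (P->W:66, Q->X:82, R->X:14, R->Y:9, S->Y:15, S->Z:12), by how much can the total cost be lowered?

Current plan cost = 66·3 + 82·11 + 14·6 + 9·6 + 15·10 + 12·9 = 1496.
Optimal plan:
  P–W: 66 × 3 = 198
  Q–X: 58 × 11 = 638
  Q–Y: 24 × 3 = 72
  R–X: 11 × 6 = 66
  R–Z: 12 × 2 = 24
  S–X: 27 × 5 = 135
Optimal cost = 1133.
Saving = 1496 − 1133 = 363.

363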